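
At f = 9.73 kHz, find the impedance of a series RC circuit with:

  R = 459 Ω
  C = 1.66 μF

Step 1 — Angular frequency: ω = 2π·f = 2π·9730 = 6.114e+04 rad/s.
Step 2 — Component impedances:
  R: Z = R = 459 Ω
  C: Z = 1/(jωC) = -j/(ω·C) = 0 - j9.854 Ω
Step 3 — Series combination: Z_total = R + C = 459 - j9.854 Ω = 459.1∠-1.2° Ω.

Z = 459 - j9.854 Ω = 459.1∠-1.2° Ω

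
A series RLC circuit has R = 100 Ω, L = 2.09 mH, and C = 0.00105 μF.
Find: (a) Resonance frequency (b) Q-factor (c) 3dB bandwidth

Step 1 — Resonance: ω₀ = 1/√(LC) = 1/√(0.00209·1.05e-09) = 6.75e+05 rad/s.
Step 2 — f₀ = ω₀/(2π) = 1.074e+05 Hz.
Step 3 — Series Q: Q = ω₀L/R = 6.75e+05·0.00209/100 = 14.11.
Step 4 — Bandwidth: Δω = ω₀/Q = 4.785e+04 rad/s; BW = Δω/(2π) = 7615 Hz.

(a) f₀ = 1.074e+05 Hz  (b) Q = 14.11  (c) BW = 7615 Hz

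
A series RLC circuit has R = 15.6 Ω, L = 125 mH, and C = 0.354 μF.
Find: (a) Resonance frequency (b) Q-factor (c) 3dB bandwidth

Step 1 — Resonance condition Im(Z)=0 gives ω₀ = 1/√(LC).
Step 2 — ω₀ = 1/√(0.125·3.54e-07) = 4754 rad/s.
Step 3 — f₀ = ω₀/(2π) = 756.6 Hz.
Step 4 — Series Q: Q = ω₀L/R = 4754·0.125/15.6 = 38.09.
Step 5 — 3dB bandwidth: Δω = ω₀/Q = 124.8 rad/s; BW = Δω/(2π) = 19.86 Hz.

(a) f₀ = 756.6 Hz  (b) Q = 38.09  (c) BW = 19.86 Hz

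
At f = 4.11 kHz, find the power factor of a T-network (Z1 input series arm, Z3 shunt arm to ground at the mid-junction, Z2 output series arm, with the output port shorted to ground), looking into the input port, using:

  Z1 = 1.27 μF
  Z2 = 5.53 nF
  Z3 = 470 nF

Step 1 — Angular frequency: ω = 2π·f = 2π·4110 = 2.582e+04 rad/s.
Step 2 — Component impedances:
  Z1: Z = 1/(jωC) = -j/(ω·C) = 0 - j30.49 Ω
  Z2: Z = 1/(jωC) = -j/(ω·C) = 0 - j7003 Ω
  Z3: Z = 1/(jωC) = -j/(ω·C) = 0 - j82.39 Ω
Step 3 — With the output port shorted to ground, the output series arm Z2 runs from the junction to ground; the shunt arm Z3 also runs from the junction to ground. They appear in parallel: Z3 || Z2 = 0 - j81.43 Ω.
Step 4 — Series with input arm Z1: Z_in = Z1 + (Z3 || Z2) = 0 - j111.9 Ω = 111.9∠-90.0° Ω.
Step 5 — Power factor: PF = cos(φ) = Re(Z)/|Z| = 0/111.9 = 0.
Step 6 — Type: Im(Z) = -111.9 ⇒ leading (phase φ = -90.0°).

PF = 0 (leading, φ = -90.0°)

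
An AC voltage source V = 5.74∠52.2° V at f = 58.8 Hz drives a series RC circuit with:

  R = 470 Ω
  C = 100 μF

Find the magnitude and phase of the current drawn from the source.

Step 1 — Angular frequency: ω = 2π·f = 2π·58.8 = 369.5 rad/s.
Step 2 — Component impedances:
  R: Z = R = 470 Ω
  C: Z = 1/(jωC) = -j/(ω·C) = 0 - j27.07 Ω
Step 3 — Series combination: Z_total = R + C = 470 - j27.07 Ω = 470.8∠-3.3° Ω.
Step 4 — Source phasor: V = 5.74∠52.2° V = 3.518 + j4.535 V.
Step 5 — Ohm's law: I = V / Z_total = (3.518 + j4.535) / (470 - j27.07) = 0.006907 + j0.01005 A.
Step 6 — Convert to polar: |I| = 0.01219 A, ∠I = 55.5°.

I = 0.01219∠55.5° A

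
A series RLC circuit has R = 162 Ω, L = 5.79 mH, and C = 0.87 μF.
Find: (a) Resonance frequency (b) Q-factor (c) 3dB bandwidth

Step 1 — Resonance: ω₀ = 1/√(LC) = 1/√(0.00579·8.7e-07) = 1.409e+04 rad/s.
Step 2 — f₀ = ω₀/(2π) = 2242 Hz.
Step 3 — Series Q: Q = ω₀L/R = 1.409e+04·0.00579/162 = 0.5036.
Step 4 — Bandwidth: Δω = ω₀/Q = 2.798e+04 rad/s; BW = Δω/(2π) = 4453 Hz.

(a) f₀ = 2242 Hz  (b) Q = 0.5036  (c) BW = 4453 Hz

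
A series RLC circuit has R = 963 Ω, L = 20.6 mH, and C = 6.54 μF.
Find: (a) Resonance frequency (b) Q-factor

Step 1 — Resonance condition Im(Z)=0 gives ω₀ = 1/√(LC).
Step 2 — ω₀ = 1/√(0.0206·6.54e-06) = 2724 rad/s.
Step 3 — f₀ = ω₀/(2π) = 433.6 Hz.
Step 4 — Series Q: Q = ω₀L/R = 2724·0.0206/963 = 0.05828.

(a) f₀ = 433.6 Hz  (b) Q = 0.05828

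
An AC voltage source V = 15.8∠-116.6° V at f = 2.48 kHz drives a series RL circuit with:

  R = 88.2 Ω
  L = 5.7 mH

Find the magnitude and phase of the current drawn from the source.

Step 1 — Angular frequency: ω = 2π·f = 2π·2480 = 1.558e+04 rad/s.
Step 2 — Component impedances:
  R: Z = R = 88.2 Ω
  L: Z = jωL = j·1.558e+04·0.0057 = 0 + j88.82 Ω
Step 3 — Series combination: Z_total = R + L = 88.2 + j88.82 Ω = 125.2∠45.2° Ω.
Step 4 — Source phasor: V = 15.8∠-116.6° V = -7.075 - j14.13 V.
Step 5 — Ohm's law: I = V / Z_total = (-7.075 - j14.13) / (88.2 + j88.82) = -0.1199 - j0.03942 A.
Step 6 — Convert to polar: |I| = 0.1262 A, ∠I = -161.8°.

I = 0.1262∠-161.8° A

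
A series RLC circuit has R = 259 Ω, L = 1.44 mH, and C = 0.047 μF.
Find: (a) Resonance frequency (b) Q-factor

Step 1 — Resonance condition Im(Z)=0 gives ω₀ = 1/√(LC).
Step 2 — ω₀ = 1/√(0.00144·4.7e-08) = 1.216e+05 rad/s.
Step 3 — f₀ = ω₀/(2π) = 1.935e+04 Hz.
Step 4 — Series Q: Q = ω₀L/R = 1.216e+05·0.00144/259 = 0.6758.

(a) f₀ = 1.935e+04 Hz  (b) Q = 0.6758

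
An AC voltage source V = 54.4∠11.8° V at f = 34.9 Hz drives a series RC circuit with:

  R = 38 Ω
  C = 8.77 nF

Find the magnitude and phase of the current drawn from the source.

Step 1 — Angular frequency: ω = 2π·f = 2π·34.9 = 219.3 rad/s.
Step 2 — Component impedances:
  R: Z = R = 38 Ω
  C: Z = 1/(jωC) = -j/(ω·C) = 0 - j5.2e+05 Ω
Step 3 — Series combination: Z_total = R + C = 38 - j5.2e+05 Ω = 5.2e+05∠-90.0° Ω.
Step 4 — Source phasor: V = 54.4∠11.8° V = 53.25 + j11.12 V.
Step 5 — Ohm's law: I = V / Z_total = (53.25 + j11.12) / (38 - j5.2e+05) = -2.139e-05 + j0.0001024 A.
Step 6 — Convert to polar: |I| = 0.0001046 A, ∠I = 101.8°.

I = 0.0001046∠101.8° A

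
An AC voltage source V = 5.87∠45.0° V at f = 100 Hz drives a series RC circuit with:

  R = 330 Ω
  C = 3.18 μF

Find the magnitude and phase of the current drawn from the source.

Step 1 — Angular frequency: ω = 2π·f = 2π·100 = 628.3 rad/s.
Step 2 — Component impedances:
  R: Z = R = 330 Ω
  C: Z = 1/(jωC) = -j/(ω·C) = 0 - j500.5 Ω
Step 3 — Series combination: Z_total = R + C = 330 - j500.5 Ω = 599.5∠-56.6° Ω.
Step 4 — Source phasor: V = 5.87∠45.0° V = 4.151 + j4.151 V.
Step 5 — Ohm's law: I = V / Z_total = (4.151 + j4.151) / (330 - j500.5) = -0.001969 + j0.009592 A.
Step 6 — Convert to polar: |I| = 0.009792 A, ∠I = 101.6°.

I = 0.009792∠101.6° A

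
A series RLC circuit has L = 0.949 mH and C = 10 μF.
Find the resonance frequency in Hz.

Step 1 — Resonance condition Im(Z)=0 gives ω₀ = 1/√(LC).
Step 2 — ω₀ = 1/√(0.000949·1e-05) = 1.027e+04 rad/s.
Step 3 — f₀ = ω₀/(2π) = 1634 Hz.

f₀ = 1634 Hz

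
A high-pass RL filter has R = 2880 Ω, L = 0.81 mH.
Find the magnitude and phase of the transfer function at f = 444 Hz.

Step 1 — Angular frequency: ω = 2π·444 = 2790 rad/s.
Step 2 — Transfer function: H(jω) = jωL/(R + jωL).
Step 3 — Numerator jωL = j·2.26; denominator R + jωL = 2880 + j2.26.
Step 4 — H = 6.156e-07 + j0.0007846.
Step 5 — Magnitude: |H| = 0.0007846 (-62.1 dB); phase: φ = 90.0°.

|H| = 0.0007846 (-62.1 dB), φ = 90.0°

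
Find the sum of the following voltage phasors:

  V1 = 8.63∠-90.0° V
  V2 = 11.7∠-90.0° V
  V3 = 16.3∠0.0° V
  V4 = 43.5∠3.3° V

Step 1 — Convert each phasor to rectangular form:
  V1 = 8.63·(cos(-90.0°) + j·sin(-90.0°)) = 0 - j8.63 V
  V2 = 11.7·(cos(-90.0°) + j·sin(-90.0°)) = 0 - j11.7 V
  V3 = 16.3·(cos(0.0°) + j·sin(0.0°)) = 16.3 V
  V4 = 43.5·(cos(3.3°) + j·sin(3.3°)) = 43.43 + j2.504 V
Step 2 — Sum components: V_total = 59.73 - j17.83 V.
Step 3 — Convert to polar: |V_total| = 62.33 V, ∠V_total = -16.6°.

V_total = 62.33∠-16.6° V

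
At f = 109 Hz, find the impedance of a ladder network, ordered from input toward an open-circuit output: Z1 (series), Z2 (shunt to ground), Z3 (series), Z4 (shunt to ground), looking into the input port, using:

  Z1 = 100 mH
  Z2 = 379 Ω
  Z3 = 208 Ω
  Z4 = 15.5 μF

Step 1 — Angular frequency: ω = 2π·f = 2π·109 = 684.9 rad/s.
Step 2 — Component impedances:
  Z1: Z = jωL = j·684.9·0.1 = 0 + j68.49 Ω
  Z2: Z = R = 379 Ω
  Z3: Z = R = 208 Ω
  Z4: Z = 1/(jωC) = -j/(ω·C) = 0 - j94.2 Ω
Step 3 — Ladder network (open output): work backward from the far end, alternating series and parallel combinations. Z_in = 140.4 + j30.2 Ω = 143.7∠12.1° Ω.

Z = 140.4 + j30.2 Ω = 143.7∠12.1° Ω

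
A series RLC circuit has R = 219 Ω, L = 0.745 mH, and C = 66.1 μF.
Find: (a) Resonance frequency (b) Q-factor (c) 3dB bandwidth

Step 1 — Resonance: ω₀ = 1/√(LC) = 1/√(0.000745·6.61e-05) = 4506 rad/s.
Step 2 — f₀ = ω₀/(2π) = 717.2 Hz.
Step 3 — Series Q: Q = ω₀L/R = 4506·0.000745/219 = 0.01533.
Step 4 — Bandwidth: Δω = ω₀/Q = 2.94e+05 rad/s; BW = Δω/(2π) = 4.679e+04 Hz.

(a) f₀ = 717.2 Hz  (b) Q = 0.01533  (c) BW = 4.679e+04 Hz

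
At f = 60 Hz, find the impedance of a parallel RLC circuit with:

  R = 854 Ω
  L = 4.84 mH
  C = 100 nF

Step 1 — Angular frequency: ω = 2π·f = 2π·60 = 377 rad/s.
Step 2 — Component impedances:
  R: Z = R = 854 Ω
  L: Z = jωL = j·377·0.00484 = 0 + j1.825 Ω
  C: Z = 1/(jωC) = -j/(ω·C) = 0 - j2.653e+04 Ω
Step 3 — Parallel combination: 1/Z_total = 1/R + 1/L + 1/C; Z_total = 0.003899 + j1.825 Ω = 1.825∠89.9° Ω.

Z = 0.003899 + j1.825 Ω = 1.825∠89.9° Ω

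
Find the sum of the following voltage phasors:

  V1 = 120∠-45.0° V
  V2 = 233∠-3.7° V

Step 1 — Convert each phasor to rectangular form:
  V1 = 120·(cos(-45.0°) + j·sin(-45.0°)) = 84.85 - j84.85 V
  V2 = 233·(cos(-3.7°) + j·sin(-3.7°)) = 232.5 - j15.04 V
Step 2 — Sum components: V_total = 317.4 - j99.89 V.
Step 3 — Convert to polar: |V_total| = 332.7 V, ∠V_total = -17.5°.

V_total = 332.7∠-17.5° V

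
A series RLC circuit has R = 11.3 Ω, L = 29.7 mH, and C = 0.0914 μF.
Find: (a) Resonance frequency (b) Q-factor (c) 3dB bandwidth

Step 1 — Resonance condition Im(Z)=0 gives ω₀ = 1/√(LC).
Step 2 — ω₀ = 1/√(0.0297·9.14e-08) = 1.919e+04 rad/s.
Step 3 — f₀ = ω₀/(2π) = 3055 Hz.
Step 4 — Series Q: Q = ω₀L/R = 1.919e+04·0.0297/11.3 = 50.45.
Step 5 — 3dB bandwidth: Δω = ω₀/Q = 380.5 rad/s; BW = Δω/(2π) = 60.55 Hz.

(a) f₀ = 3055 Hz  (b) Q = 50.45  (c) BW = 60.55 Hz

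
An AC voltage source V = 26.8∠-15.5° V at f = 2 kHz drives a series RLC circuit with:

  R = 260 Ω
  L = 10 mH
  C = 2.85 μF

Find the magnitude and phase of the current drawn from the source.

Step 1 — Angular frequency: ω = 2π·f = 2π·2000 = 1.257e+04 rad/s.
Step 2 — Component impedances:
  R: Z = R = 260 Ω
  L: Z = jωL = j·1.257e+04·0.01 = 0 + j125.7 Ω
  C: Z = 1/(jωC) = -j/(ω·C) = 0 - j27.92 Ω
Step 3 — Series combination: Z_total = R + L + C = 260 + j97.74 Ω = 277.8∠20.6° Ω.
Step 4 — Source phasor: V = 26.8∠-15.5° V = 25.83 - j7.162 V.
Step 5 — Ohm's law: I = V / Z_total = (25.83 - j7.162) / (260 + j97.74) = 0.07796 - j0.05685 A.
Step 6 — Convert to polar: |I| = 0.09648 A, ∠I = -36.1°.

I = 0.09648∠-36.1° A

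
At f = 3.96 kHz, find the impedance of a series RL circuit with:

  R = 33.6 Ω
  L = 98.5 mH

Step 1 — Angular frequency: ω = 2π·f = 2π·3960 = 2.488e+04 rad/s.
Step 2 — Component impedances:
  R: Z = R = 33.6 Ω
  L: Z = jωL = j·2.488e+04·0.0985 = 0 + j2451 Ω
Step 3 — Series combination: Z_total = R + L = 33.6 + j2451 Ω = 2451∠89.2° Ω.

Z = 33.6 + j2451 Ω = 2451∠89.2° Ω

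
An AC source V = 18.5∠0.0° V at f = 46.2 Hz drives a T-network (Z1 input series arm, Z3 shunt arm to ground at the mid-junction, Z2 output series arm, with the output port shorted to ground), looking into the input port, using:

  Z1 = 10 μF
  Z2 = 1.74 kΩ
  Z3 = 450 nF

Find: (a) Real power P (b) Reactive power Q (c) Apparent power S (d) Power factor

Step 1 — Angular frequency: ω = 2π·f = 2π·46.2 = 290.3 rad/s.
Step 2 — Component impedances:
  Z1: Z = 1/(jωC) = -j/(ω·C) = 0 - j344.5 Ω
  Z2: Z = R = 1740 Ω
  Z3: Z = 1/(jωC) = -j/(ω·C) = 0 - j7655 Ω
Step 3 — With the output port shorted to ground, the output series arm Z2 runs from the junction to ground; the shunt arm Z3 also runs from the junction to ground. They appear in parallel: Z3 || Z2 = 1655 - j376.1 Ω.
Step 4 — Series with input arm Z1: Z_in = Z1 + (Z3 || Z2) = 1655 - j720.6 Ω = 1805∠-23.5° Ω.
Step 5 — Source phasor: V = 18.5∠0.0° V = 18.5 V.
Step 6 — Current: I = V / Z = 0.009399 + j0.004093 A = 0.01025∠23.5° A.
Step 7 — Complex power: S = V·I* = 0.1739 - j0.07572 VA.
Step 8 — Real power: P = Re(S) = 0.1739 W.
Step 9 — Reactive power: Q = Im(S) = -0.07572 VAR.
Step 10 — Apparent power: |S| = 0.1897 VA.
Step 11 — Power factor: PF = P/|S| = 0.9168 (leading).

(a) P = 0.1739 W  (b) Q = -0.07572 VAR  (c) S = 0.1897 VA  (d) PF = 0.9168 (leading)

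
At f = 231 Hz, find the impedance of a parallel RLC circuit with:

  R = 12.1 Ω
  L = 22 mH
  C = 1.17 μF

Step 1 — Angular frequency: ω = 2π·f = 2π·231 = 1451 rad/s.
Step 2 — Component impedances:
  R: Z = R = 12.1 Ω
  L: Z = jωL = j·1451·0.022 = 0 + j31.93 Ω
  C: Z = 1/(jωC) = -j/(ω·C) = 0 - j588.9 Ω
Step 3 — Parallel combination: 1/Z_total = 1/R + 1/L + 1/C; Z_total = 10.72 + j3.843 Ω = 11.39∠19.7° Ω.

Z = 10.72 + j3.843 Ω = 11.39∠19.7° Ω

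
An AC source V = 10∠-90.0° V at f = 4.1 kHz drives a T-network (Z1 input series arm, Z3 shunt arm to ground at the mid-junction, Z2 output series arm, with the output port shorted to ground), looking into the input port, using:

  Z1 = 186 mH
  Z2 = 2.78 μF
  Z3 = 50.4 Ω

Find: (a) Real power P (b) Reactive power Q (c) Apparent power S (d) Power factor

Step 1 — Angular frequency: ω = 2π·f = 2π·4100 = 2.576e+04 rad/s.
Step 2 — Component impedances:
  Z1: Z = jωL = j·2.576e+04·0.186 = 0 + j4792 Ω
  Z2: Z = 1/(jωC) = -j/(ω·C) = 0 - j13.96 Ω
  Z3: Z = R = 50.4 Ω
Step 3 — With the output port shorted to ground, the output series arm Z2 runs from the junction to ground; the shunt arm Z3 also runs from the junction to ground. They appear in parallel: Z3 || Z2 = 3.593 - j12.97 Ω.
Step 4 — Series with input arm Z1: Z_in = Z1 + (Z3 || Z2) = 3.593 + j4779 Ω = 4779∠90.0° Ω.
Step 5 — Source phasor: V = 10∠-90.0° V = 0 - j10 V.
Step 6 — Current: I = V / Z = -0.002093 - j1.573e-06 A = 0.002093∠-180.0° A.
Step 7 — Complex power: S = V·I* = 1.573e-05 + j0.02093 VA.
Step 8 — Real power: P = Re(S) = 1.573e-05 W.
Step 9 — Reactive power: Q = Im(S) = 0.02093 VAR.
Step 10 — Apparent power: |S| = 0.02093 VA.
Step 11 — Power factor: PF = P/|S| = 0.0007519 (lagging).

(a) P = 1.573e-05 W  (b) Q = 0.02093 VAR  (c) S = 0.02093 VA  (d) PF = 0.0007519 (lagging)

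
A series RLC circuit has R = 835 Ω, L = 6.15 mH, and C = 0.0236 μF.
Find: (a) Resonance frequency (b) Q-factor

Step 1 — Resonance condition Im(Z)=0 gives ω₀ = 1/√(LC).
Step 2 — ω₀ = 1/√(0.00615·2.36e-08) = 8.301e+04 rad/s.
Step 3 — f₀ = ω₀/(2π) = 1.321e+04 Hz.
Step 4 — Series Q: Q = ω₀L/R = 8.301e+04·0.00615/835 = 0.6114.

(a) f₀ = 1.321e+04 Hz  (b) Q = 0.6114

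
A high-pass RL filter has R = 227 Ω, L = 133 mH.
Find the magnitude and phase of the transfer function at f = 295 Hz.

Step 1 — Angular frequency: ω = 2π·295 = 1854 rad/s.
Step 2 — Transfer function: H(jω) = jωL/(R + jωL).
Step 3 — Numerator jωL = j·246.5; denominator R + jωL = 227 + j246.5.
Step 4 — H = 0.5412 + j0.4983.
Step 5 — Magnitude: |H| = 0.7356 (-2.7 dB); phase: φ = 42.6°.

|H| = 0.7356 (-2.7 dB), φ = 42.6°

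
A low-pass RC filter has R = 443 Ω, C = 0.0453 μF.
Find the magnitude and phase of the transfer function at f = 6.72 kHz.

Step 1 — Angular frequency: ω = 2π·6720 = 4.222e+04 rad/s.
Step 2 — Transfer function: H(jω) = 1/(1 + jωRC).
Step 3 — Denominator: 1 + jωRC = 1 + j·4.222e+04·443·4.53e-08 = 1 + j0.8473.
Step 4 — H = 0.5821 - j0.4932.
Step 5 — Magnitude: |H| = 0.7629 (-2.4 dB); phase: φ = -40.3°.

|H| = 0.7629 (-2.4 dB), φ = -40.3°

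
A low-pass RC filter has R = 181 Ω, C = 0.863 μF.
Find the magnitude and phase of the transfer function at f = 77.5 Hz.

Step 1 — Angular frequency: ω = 2π·77.5 = 486.9 rad/s.
Step 2 — Transfer function: H(jω) = 1/(1 + jωRC).
Step 3 — Denominator: 1 + jωRC = 1 + j·486.9·181·8.63e-07 = 1 + j0.07606.
Step 4 — H = 0.9942 - j0.07563.
Step 5 — Magnitude: |H| = 0.9971 (-0.0 dB); phase: φ = -4.3°.

|H| = 0.9971 (-0.0 dB), φ = -4.3°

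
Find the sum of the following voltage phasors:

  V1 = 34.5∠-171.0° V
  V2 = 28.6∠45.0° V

Step 1 — Convert each phasor to rectangular form:
  V1 = 34.5·(cos(-171.0°) + j·sin(-171.0°)) = -34.08 - j5.397 V
  V2 = 28.6·(cos(45.0°) + j·sin(45.0°)) = 20.22 + j20.22 V
Step 2 — Sum components: V_total = -13.85 + j14.83 V.
Step 3 — Convert to polar: |V_total| = 20.29 V, ∠V_total = 133.1°.

V_total = 20.29∠133.1° V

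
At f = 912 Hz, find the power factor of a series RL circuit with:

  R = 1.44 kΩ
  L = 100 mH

Step 1 — Angular frequency: ω = 2π·f = 2π·912 = 5730 rad/s.
Step 2 — Component impedances:
  R: Z = R = 1440 Ω
  L: Z = jωL = j·5730·0.1 = 0 + j573 Ω
Step 3 — Series combination: Z_total = R + L = 1440 + j573 Ω = 1550∠21.7° Ω.
Step 4 — Power factor: PF = cos(φ) = Re(Z)/|Z| = 1440/1549.83 = 0.9291.
Step 5 — Type: Im(Z) = 573 ⇒ lagging (phase φ = 21.7°).

PF = 0.9291 (lagging, φ = 21.7°)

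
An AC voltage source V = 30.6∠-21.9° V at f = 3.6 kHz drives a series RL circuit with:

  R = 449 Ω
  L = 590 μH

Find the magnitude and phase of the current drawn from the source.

Step 1 — Angular frequency: ω = 2π·f = 2π·3600 = 2.262e+04 rad/s.
Step 2 — Component impedances:
  R: Z = R = 449 Ω
  L: Z = jωL = j·2.262e+04·0.00059 = 0 + j13.35 Ω
Step 3 — Series combination: Z_total = R + L = 449 + j13.35 Ω = 449.2∠1.7° Ω.
Step 4 — Source phasor: V = 30.6∠-21.9° V = 28.39 - j11.41 V.
Step 5 — Ohm's law: I = V / Z_total = (28.39 - j11.41) / (449 + j13.35) = 0.06242 - j0.02728 A.
Step 6 — Convert to polar: |I| = 0.06812 A, ∠I = -23.6°.

I = 0.06812∠-23.6° A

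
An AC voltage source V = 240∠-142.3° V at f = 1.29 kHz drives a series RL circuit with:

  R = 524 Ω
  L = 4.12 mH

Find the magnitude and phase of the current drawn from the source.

Step 1 — Angular frequency: ω = 2π·f = 2π·1290 = 8105 rad/s.
Step 2 — Component impedances:
  R: Z = R = 524 Ω
  L: Z = jωL = j·8105·0.00412 = 0 + j33.39 Ω
Step 3 — Series combination: Z_total = R + L = 524 + j33.39 Ω = 525.1∠3.6° Ω.
Step 4 — Source phasor: V = 240∠-142.3° V = -189.9 - j146.8 V.
Step 5 — Ohm's law: I = V / Z_total = (-189.9 - j146.8) / (524 + j33.39) = -0.3787 - j0.256 A.
Step 6 — Convert to polar: |I| = 0.4571 A, ∠I = -145.9°.

I = 0.4571∠-145.9° A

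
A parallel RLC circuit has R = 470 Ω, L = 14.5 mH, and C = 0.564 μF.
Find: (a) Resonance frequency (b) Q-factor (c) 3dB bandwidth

Step 1 — Resonance: ω₀ = 1/√(LC) = 1/√(0.0145·5.64e-07) = 1.106e+04 rad/s.
Step 2 — f₀ = ω₀/(2π) = 1760 Hz.
Step 3 — Parallel Q: Q = R/(ω₀L) = 470/(1.106e+04·0.0145) = 2.931.
Step 4 — Bandwidth: Δω = ω₀/Q = 3772 rad/s; BW = Δω/(2π) = 600.4 Hz.

(a) f₀ = 1760 Hz  (b) Q = 2.931  (c) BW = 600.4 Hz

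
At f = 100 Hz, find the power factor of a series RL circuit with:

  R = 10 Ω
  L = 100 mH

Step 1 — Angular frequency: ω = 2π·f = 2π·100 = 628.3 rad/s.
Step 2 — Component impedances:
  R: Z = R = 10 Ω
  L: Z = jωL = j·628.3·0.1 = 0 + j62.83 Ω
Step 3 — Series combination: Z_total = R + L = 10 + j62.83 Ω = 63.62∠81.0° Ω.
Step 4 — Power factor: PF = cos(φ) = Re(Z)/|Z| = 10/63.62 = 0.1572.
Step 5 — Type: Im(Z) = 62.83 ⇒ lagging (phase φ = 81.0°).

PF = 0.1572 (lagging, φ = 81.0°)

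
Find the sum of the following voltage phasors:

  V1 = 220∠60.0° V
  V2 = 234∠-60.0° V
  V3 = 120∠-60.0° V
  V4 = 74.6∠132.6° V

Step 1 — Convert each phasor to rectangular form:
  V1 = 220·(cos(60.0°) + j·sin(60.0°)) = 110 + j190.5 V
  V2 = 234·(cos(-60.0°) + j·sin(-60.0°)) = 117 - j202.6 V
  V3 = 120·(cos(-60.0°) + j·sin(-60.0°)) = 60 - j103.9 V
  V4 = 74.6·(cos(132.6°) + j·sin(132.6°)) = -50.49 + j54.91 V
Step 2 — Sum components: V_total = 236.5 - j61.13 V.
Step 3 — Convert to polar: |V_total| = 244.3 V, ∠V_total = -14.5°.

V_total = 244.3∠-14.5° V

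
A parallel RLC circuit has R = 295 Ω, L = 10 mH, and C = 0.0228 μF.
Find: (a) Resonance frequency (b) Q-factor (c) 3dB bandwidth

Step 1 — Resonance: ω₀ = 1/√(LC) = 1/√(0.01·2.28e-08) = 6.623e+04 rad/s.
Step 2 — f₀ = ω₀/(2π) = 1.054e+04 Hz.
Step 3 — Parallel Q: Q = R/(ω₀L) = 295/(6.623e+04·0.01) = 0.4454.
Step 4 — Bandwidth: Δω = ω₀/Q = 1.487e+05 rad/s; BW = Δω/(2π) = 2.366e+04 Hz.

(a) f₀ = 1.054e+04 Hz  (b) Q = 0.4454  (c) BW = 2.366e+04 Hz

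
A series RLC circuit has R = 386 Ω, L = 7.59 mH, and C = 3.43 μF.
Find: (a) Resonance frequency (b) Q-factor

Step 1 — Resonance condition Im(Z)=0 gives ω₀ = 1/√(LC).
Step 2 — ω₀ = 1/√(0.00759·3.43e-06) = 6198 rad/s.
Step 3 — f₀ = ω₀/(2π) = 986.4 Hz.
Step 4 — Series Q: Q = ω₀L/R = 6198·0.00759/386 = 0.1219.

(a) f₀ = 986.4 Hz  (b) Q = 0.1219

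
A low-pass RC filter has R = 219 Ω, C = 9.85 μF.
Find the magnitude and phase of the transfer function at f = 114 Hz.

Step 1 — Angular frequency: ω = 2π·114 = 716.3 rad/s.
Step 2 — Transfer function: H(jω) = 1/(1 + jωRC).
Step 3 — Denominator: 1 + jωRC = 1 + j·716.3·219·9.85e-06 = 1 + j1.545.
Step 4 — H = 0.2952 - j0.4561.
Step 5 — Magnitude: |H| = 0.5433 (-5.3 dB); phase: φ = -57.1°.

|H| = 0.5433 (-5.3 dB), φ = -57.1°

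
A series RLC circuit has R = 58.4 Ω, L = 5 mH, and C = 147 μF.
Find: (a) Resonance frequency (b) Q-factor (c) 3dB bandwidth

Step 1 — Resonance condition Im(Z)=0 gives ω₀ = 1/√(LC).
Step 2 — ω₀ = 1/√(0.005·0.000147) = 1166 rad/s.
Step 3 — f₀ = ω₀/(2π) = 185.6 Hz.
Step 4 — Series Q: Q = ω₀L/R = 1166·0.005/58.4 = 0.09987.
Step 5 — 3dB bandwidth: Δω = ω₀/Q = 1.168e+04 rad/s; BW = Δω/(2π) = 1859 Hz.

(a) f₀ = 185.6 Hz  (b) Q = 0.09987  (c) BW = 1859 Hz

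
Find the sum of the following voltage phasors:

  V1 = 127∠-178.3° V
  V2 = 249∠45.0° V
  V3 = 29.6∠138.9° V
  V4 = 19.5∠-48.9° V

Step 1 — Convert each phasor to rectangular form:
  V1 = 127·(cos(-178.3°) + j·sin(-178.3°)) = -126.9 - j3.768 V
  V2 = 249·(cos(45.0°) + j·sin(45.0°)) = 176.1 + j176.1 V
  V3 = 29.6·(cos(138.9°) + j·sin(138.9°)) = -22.31 + j19.46 V
  V4 = 19.5·(cos(-48.9°) + j·sin(-48.9°)) = 12.82 - j14.69 V
Step 2 — Sum components: V_total = 39.64 + j177.1 V.
Step 3 — Convert to polar: |V_total| = 181.4 V, ∠V_total = 77.4°.

V_total = 181.4∠77.4° V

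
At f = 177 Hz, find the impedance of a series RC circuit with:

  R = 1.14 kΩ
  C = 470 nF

Step 1 — Angular frequency: ω = 2π·f = 2π·177 = 1112 rad/s.
Step 2 — Component impedances:
  R: Z = R = 1140 Ω
  C: Z = 1/(jωC) = -j/(ω·C) = 0 - j1913 Ω
Step 3 — Series combination: Z_total = R + C = 1140 - j1913 Ω = 2227∠-59.2° Ω.

Z = 1140 - j1913 Ω = 2227∠-59.2° Ω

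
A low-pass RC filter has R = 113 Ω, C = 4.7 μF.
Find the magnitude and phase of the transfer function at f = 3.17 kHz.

Step 1 — Angular frequency: ω = 2π·3170 = 1.992e+04 rad/s.
Step 2 — Transfer function: H(jω) = 1/(1 + jωRC).
Step 3 — Denominator: 1 + jωRC = 1 + j·1.992e+04·113·4.7e-06 = 1 + j10.58.
Step 4 — H = 0.008857 - j0.0937.
Step 5 — Magnitude: |H| = 0.09411 (-20.5 dB); phase: φ = -84.6°.

|H| = 0.09411 (-20.5 dB), φ = -84.6°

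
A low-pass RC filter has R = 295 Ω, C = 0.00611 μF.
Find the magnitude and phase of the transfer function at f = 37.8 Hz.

Step 1 — Angular frequency: ω = 2π·37.8 = 237.5 rad/s.
Step 2 — Transfer function: H(jω) = 1/(1 + jωRC).
Step 3 — Denominator: 1 + jωRC = 1 + j·237.5·295·6.11e-09 = 1 + j0.0004281.
Step 4 — H = 1 - j0.0004281.
Step 5 — Magnitude: |H| = 1 (-0.0 dB); phase: φ = -0.0°.

|H| = 1 (-0.0 dB), φ = -0.0°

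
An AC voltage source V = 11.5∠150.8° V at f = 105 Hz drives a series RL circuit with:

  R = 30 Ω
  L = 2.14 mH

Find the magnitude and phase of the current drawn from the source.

Step 1 — Angular frequency: ω = 2π·f = 2π·105 = 659.7 rad/s.
Step 2 — Component impedances:
  R: Z = R = 30 Ω
  L: Z = jωL = j·659.7·0.00214 = 0 + j1.412 Ω
Step 3 — Series combination: Z_total = R + L = 30 + j1.412 Ω = 30.03∠2.7° Ω.
Step 4 — Source phasor: V = 11.5∠150.8° V = -10.04 + j5.61 V.
Step 5 — Ohm's law: I = V / Z_total = (-10.04 + j5.61) / (30 + j1.412) = -0.3251 + j0.2023 A.
Step 6 — Convert to polar: |I| = 0.3829 A, ∠I = 148.1°.

I = 0.3829∠148.1° A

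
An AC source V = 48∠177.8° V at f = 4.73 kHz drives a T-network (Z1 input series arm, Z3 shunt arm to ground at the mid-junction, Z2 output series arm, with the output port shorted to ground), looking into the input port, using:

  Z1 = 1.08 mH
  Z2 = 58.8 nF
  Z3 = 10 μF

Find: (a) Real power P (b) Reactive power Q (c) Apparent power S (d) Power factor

Step 1 — Angular frequency: ω = 2π·f = 2π·4730 = 2.972e+04 rad/s.
Step 2 — Component impedances:
  Z1: Z = jωL = j·2.972e+04·0.00108 = 0 + j32.1 Ω
  Z2: Z = 1/(jωC) = -j/(ω·C) = 0 - j572.2 Ω
  Z3: Z = 1/(jωC) = -j/(ω·C) = 0 - j3.365 Ω
Step 3 — With the output port shorted to ground, the output series arm Z2 runs from the junction to ground; the shunt arm Z3 also runs from the junction to ground. They appear in parallel: Z3 || Z2 = 0 - j3.345 Ω.
Step 4 — Series with input arm Z1: Z_in = Z1 + (Z3 || Z2) = 0 + j28.75 Ω = 28.75∠90.0° Ω.
Step 5 — Source phasor: V = 48∠177.8° V = -47.96 + j1.843 V.
Step 6 — Current: I = V / Z = 0.06409 + j1.668 A = 1.669∠87.8° A.
Step 7 — Complex power: S = V·I* = 0 + j80.13 VA.
Step 8 — Real power: P = Re(S) = 0 W.
Step 9 — Reactive power: Q = Im(S) = 80.13 VAR.
Step 10 — Apparent power: |S| = 80.13 VA.
Step 11 — Power factor: PF = P/|S| = 0 (lagging).

(a) P = 0 W  (b) Q = 80.13 VAR  (c) S = 80.13 VA  (d) PF = 0 (lagging)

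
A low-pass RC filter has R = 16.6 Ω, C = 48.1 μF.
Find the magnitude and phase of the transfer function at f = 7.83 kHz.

Step 1 — Angular frequency: ω = 2π·7830 = 4.92e+04 rad/s.
Step 2 — Transfer function: H(jω) = 1/(1 + jωRC).
Step 3 — Denominator: 1 + jωRC = 1 + j·4.92e+04·16.6·4.81e-05 = 1 + j39.28.
Step 4 — H = 0.0006476 - j0.02544.
Step 5 — Magnitude: |H| = 0.02545 (-31.9 dB); phase: φ = -88.5°.

|H| = 0.02545 (-31.9 dB), φ = -88.5°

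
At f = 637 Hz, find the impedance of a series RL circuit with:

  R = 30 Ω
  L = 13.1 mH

Step 1 — Angular frequency: ω = 2π·f = 2π·637 = 4002 rad/s.
Step 2 — Component impedances:
  R: Z = R = 30 Ω
  L: Z = jωL = j·4002·0.0131 = 0 + j52.43 Ω
Step 3 — Series combination: Z_total = R + L = 30 + j52.43 Ω = 60.41∠60.2° Ω.

Z = 30 + j52.43 Ω = 60.41∠60.2° Ω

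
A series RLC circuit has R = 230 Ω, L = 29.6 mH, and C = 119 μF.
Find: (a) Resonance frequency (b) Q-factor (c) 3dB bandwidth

Step 1 — Resonance condition Im(Z)=0 gives ω₀ = 1/√(LC).
Step 2 — ω₀ = 1/√(0.0296·0.000119) = 532.8 rad/s.
Step 3 — f₀ = ω₀/(2π) = 84.8 Hz.
Step 4 — Series Q: Q = ω₀L/R = 532.8·0.0296/230 = 0.06857.
Step 5 — 3dB bandwidth: Δω = ω₀/Q = 7770 rad/s; BW = Δω/(2π) = 1237 Hz.

(a) f₀ = 84.8 Hz  (b) Q = 0.06857  (c) BW = 1237 Hz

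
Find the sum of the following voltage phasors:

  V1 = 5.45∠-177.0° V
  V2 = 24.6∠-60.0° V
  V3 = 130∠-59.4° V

Step 1 — Convert each phasor to rectangular form:
  V1 = 5.45·(cos(-177.0°) + j·sin(-177.0°)) = -5.443 - j0.2852 V
  V2 = 24.6·(cos(-60.0°) + j·sin(-60.0°)) = 12.3 - j21.3 V
  V3 = 130·(cos(-59.4°) + j·sin(-59.4°)) = 66.18 - j111.9 V
Step 2 — Sum components: V_total = 73.03 - j133.5 V.
Step 3 — Convert to polar: |V_total| = 152.2 V, ∠V_total = -61.3°.

V_total = 152.2∠-61.3° V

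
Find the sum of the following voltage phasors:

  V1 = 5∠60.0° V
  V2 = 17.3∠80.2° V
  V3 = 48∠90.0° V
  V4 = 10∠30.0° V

Step 1 — Convert each phasor to rectangular form:
  V1 = 5·(cos(60.0°) + j·sin(60.0°)) = 2.5 + j4.33 V
  V2 = 17.3·(cos(80.2°) + j·sin(80.2°)) = 2.945 + j17.05 V
  V3 = 48·(cos(90.0°) + j·sin(90.0°)) = 0 + j48 V
  V4 = 10·(cos(30.0°) + j·sin(30.0°)) = 8.66 + j5 V
Step 2 — Sum components: V_total = 14.1 + j74.38 V.
Step 3 — Convert to polar: |V_total| = 75.7 V, ∠V_total = 79.3°.

V_total = 75.7∠79.3° V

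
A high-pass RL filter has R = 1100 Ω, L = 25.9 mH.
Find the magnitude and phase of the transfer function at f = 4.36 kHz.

Step 1 — Angular frequency: ω = 2π·4360 = 2.739e+04 rad/s.
Step 2 — Transfer function: H(jω) = jωL/(R + jωL).
Step 3 — Numerator jωL = j·709.5; denominator R + jωL = 1100 + j709.5.
Step 4 — H = 0.2938 + j0.4555.
Step 5 — Magnitude: |H| = 0.542 (-5.3 dB); phase: φ = 57.2°.

|H| = 0.542 (-5.3 dB), φ = 57.2°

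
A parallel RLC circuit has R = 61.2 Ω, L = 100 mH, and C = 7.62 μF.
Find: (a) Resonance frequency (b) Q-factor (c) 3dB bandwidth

Step 1 — Resonance: ω₀ = 1/√(LC) = 1/√(0.1·7.62e-06) = 1146 rad/s.
Step 2 — f₀ = ω₀/(2π) = 182.3 Hz.
Step 3 — Parallel Q: Q = R/(ω₀L) = 61.2/(1146·0.1) = 0.5342.
Step 4 — Bandwidth: Δω = ω₀/Q = 2144 rad/s; BW = Δω/(2π) = 341.3 Hz.

(a) f₀ = 182.3 Hz  (b) Q = 0.5342  (c) BW = 341.3 Hz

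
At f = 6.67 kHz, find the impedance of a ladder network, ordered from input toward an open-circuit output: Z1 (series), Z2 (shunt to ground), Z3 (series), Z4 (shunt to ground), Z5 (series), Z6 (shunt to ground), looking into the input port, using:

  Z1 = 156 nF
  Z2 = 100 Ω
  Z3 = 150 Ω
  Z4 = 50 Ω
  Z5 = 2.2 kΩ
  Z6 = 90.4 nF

Step 1 — Angular frequency: ω = 2π·f = 2π·6670 = 4.191e+04 rad/s.
Step 2 — Component impedances:
  Z1: Z = 1/(jωC) = -j/(ω·C) = 0 - j153 Ω
  Z2: Z = R = 100 Ω
  Z3: Z = R = 150 Ω
  Z4: Z = R = 50 Ω
  Z5: Z = R = 2200 Ω
  Z6: Z = 1/(jωC) = -j/(ω·C) = 0 - j264 Ω
Step 3 — Ladder network (open output): work backward from the far end, alternating series and parallel combinations. Z_in = 66.54 - j153 Ω = 166.8∠-66.5° Ω.

Z = 66.54 - j153 Ω = 166.8∠-66.5° Ω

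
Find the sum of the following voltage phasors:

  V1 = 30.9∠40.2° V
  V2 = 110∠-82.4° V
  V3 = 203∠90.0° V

Step 1 — Convert each phasor to rectangular form:
  V1 = 30.9·(cos(40.2°) + j·sin(40.2°)) = 23.6 + j19.94 V
  V2 = 110·(cos(-82.4°) + j·sin(-82.4°)) = 14.55 - j109 V
  V3 = 203·(cos(90.0°) + j·sin(90.0°)) = 0 + j203 V
Step 2 — Sum components: V_total = 38.15 + j113.9 V.
Step 3 — Convert to polar: |V_total| = 120.1 V, ∠V_total = 71.5°.

V_total = 120.1∠71.5° V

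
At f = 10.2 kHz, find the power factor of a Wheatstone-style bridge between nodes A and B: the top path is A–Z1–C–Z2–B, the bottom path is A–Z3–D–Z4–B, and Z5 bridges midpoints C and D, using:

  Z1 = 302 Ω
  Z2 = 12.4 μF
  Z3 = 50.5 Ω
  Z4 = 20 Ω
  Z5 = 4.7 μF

Step 1 — Angular frequency: ω = 2π·f = 2π·1.02e+04 = 6.409e+04 rad/s.
Step 2 — Component impedances:
  Z1: Z = R = 302 Ω
  Z2: Z = 1/(jωC) = -j/(ω·C) = 0 - j1.258 Ω
  Z3: Z = R = 50.5 Ω
  Z4: Z = R = 20 Ω
  Z5: Z = 1/(jωC) = -j/(ω·C) = 0 - j3.32 Ω
Step 3 — Bridge requires nodal analysis (the Z5 bridge couples midpoints C and D, so the two paths cannot be reduced to a simple series/parallel combination). Setting node B to ground and injecting 1 A at node A, the 3-node admittance system at A, C, D solves to V_A = Z_AB = 44.08 - j3.502 Ω = 44.22∠-4.5° Ω.
Step 4 — Power factor: PF = cos(φ) = Re(Z)/|Z| = 44.084/44.223 = 0.9969.
Step 5 — Type: Im(Z) = -3.502 ⇒ leading (phase φ = -4.5°).

PF = 0.9969 (leading, φ = -4.5°)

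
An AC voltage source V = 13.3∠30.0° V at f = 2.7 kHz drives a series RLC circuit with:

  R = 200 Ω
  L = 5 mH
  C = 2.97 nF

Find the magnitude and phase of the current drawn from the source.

Step 1 — Angular frequency: ω = 2π·f = 2π·2700 = 1.696e+04 rad/s.
Step 2 — Component impedances:
  R: Z = R = 200 Ω
  L: Z = jωL = j·1.696e+04·0.005 = 0 + j84.82 Ω
  C: Z = 1/(jωC) = -j/(ω·C) = 0 - j1.985e+04 Ω
Step 3 — Series combination: Z_total = R + L + C = 200 - j1.976e+04 Ω = 1.976e+04∠-89.4° Ω.
Step 4 — Source phasor: V = 13.3∠30.0° V = 11.52 + j6.65 V.
Step 5 — Ohm's law: I = V / Z_total = (11.52 + j6.65) / (200 - j1.976e+04) = -0.0003306 + j0.0005862 A.
Step 6 — Convert to polar: |I| = 0.000673 A, ∠I = 119.4°.

I = 0.000673∠119.4° A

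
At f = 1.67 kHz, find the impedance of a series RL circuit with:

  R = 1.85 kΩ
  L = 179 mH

Step 1 — Angular frequency: ω = 2π·f = 2π·1670 = 1.049e+04 rad/s.
Step 2 — Component impedances:
  R: Z = R = 1850 Ω
  L: Z = jωL = j·1.049e+04·0.179 = 0 + j1878 Ω
Step 3 — Series combination: Z_total = R + L = 1850 + j1878 Ω = 2636∠45.4° Ω.

Z = 1850 + j1878 Ω = 2636∠45.4° Ω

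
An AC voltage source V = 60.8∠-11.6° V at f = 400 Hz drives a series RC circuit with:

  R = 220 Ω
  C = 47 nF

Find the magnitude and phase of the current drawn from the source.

Step 1 — Angular frequency: ω = 2π·f = 2π·400 = 2513 rad/s.
Step 2 — Component impedances:
  R: Z = R = 220 Ω
  C: Z = 1/(jωC) = -j/(ω·C) = 0 - j8466 Ω
Step 3 — Series combination: Z_total = R + C = 220 - j8466 Ω = 8469∠-88.5° Ω.
Step 4 — Source phasor: V = 60.8∠-11.6° V = 59.56 - j12.23 V.
Step 5 — Ohm's law: I = V / Z_total = (59.56 - j12.23) / (220 - j8466) = 0.001626 + j0.006993 A.
Step 6 — Convert to polar: |I| = 0.00718 A, ∠I = 76.9°.

I = 0.00718∠76.9° A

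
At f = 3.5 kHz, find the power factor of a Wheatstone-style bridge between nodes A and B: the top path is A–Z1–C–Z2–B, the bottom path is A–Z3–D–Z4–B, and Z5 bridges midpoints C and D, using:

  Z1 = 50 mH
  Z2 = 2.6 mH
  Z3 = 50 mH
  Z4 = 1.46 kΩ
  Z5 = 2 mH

Step 1 — Angular frequency: ω = 2π·f = 2π·3500 = 2.199e+04 rad/s.
Step 2 — Component impedances:
  Z1: Z = jωL = j·2.199e+04·0.05 = 0 + j1100 Ω
  Z2: Z = jωL = j·2.199e+04·0.0026 = 0 + j57.18 Ω
  Z3: Z = jωL = j·2.199e+04·0.05 = 0 + j1100 Ω
  Z4: Z = R = 1460 Ω
  Z5: Z = jωL = j·2.199e+04·0.002 = 0 + j43.98 Ω
Step 3 — Bridge requires nodal analysis (the Z5 bridge couples midpoints C and D, so the two paths cannot be reduced to a simple series/parallel combination). Setting node B to ground and injecting 1 A at node A, the 3-node admittance system at A, C, D solves to V_A = Z_AB = 4.226 + j617.4 Ω = 617.5∠89.6° Ω.
Step 4 — Power factor: PF = cos(φ) = Re(Z)/|Z| = 4.2263/617.46 = 0.006845.
Step 5 — Type: Im(Z) = 617.4 ⇒ lagging (phase φ = 89.6°).

PF = 0.006845 (lagging, φ = 89.6°)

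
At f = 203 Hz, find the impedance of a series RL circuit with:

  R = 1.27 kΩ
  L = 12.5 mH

Step 1 — Angular frequency: ω = 2π·f = 2π·203 = 1275 rad/s.
Step 2 — Component impedances:
  R: Z = R = 1270 Ω
  L: Z = jωL = j·1275·0.0125 = 0 + j15.94 Ω
Step 3 — Series combination: Z_total = R + L = 1270 + j15.94 Ω = 1270∠0.7° Ω.

Z = 1270 + j15.94 Ω = 1270∠0.7° Ω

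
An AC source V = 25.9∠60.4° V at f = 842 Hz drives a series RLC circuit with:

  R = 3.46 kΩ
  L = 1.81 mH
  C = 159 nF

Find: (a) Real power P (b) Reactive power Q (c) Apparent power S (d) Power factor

Step 1 — Angular frequency: ω = 2π·f = 2π·842 = 5290 rad/s.
Step 2 — Component impedances:
  R: Z = R = 3460 Ω
  L: Z = jωL = j·5290·0.00181 = 0 + j9.576 Ω
  C: Z = 1/(jωC) = -j/(ω·C) = 0 - j1189 Ω
Step 3 — Series combination: Z_total = R + L + C = 3460 - j1179 Ω = 3655∠-18.8° Ω.
Step 4 — Source phasor: V = 25.9∠60.4° V = 12.79 + j22.52 V.
Step 5 — Current: I = V / Z = 0.001325 + j0.00696 A = 0.007085∠79.2° A.
Step 6 — Complex power: S = V·I* = 0.1737 - j0.0592 VA.
Step 7 — Real power: P = Re(S) = 0.1737 W.
Step 8 — Reactive power: Q = Im(S) = -0.0592 VAR.
Step 9 — Apparent power: |S| = 0.1835 VA.
Step 10 — Power factor: PF = P/|S| = 0.9465 (leading).

(a) P = 0.1737 W  (b) Q = -0.0592 VAR  (c) S = 0.1835 VA  (d) PF = 0.9465 (leading)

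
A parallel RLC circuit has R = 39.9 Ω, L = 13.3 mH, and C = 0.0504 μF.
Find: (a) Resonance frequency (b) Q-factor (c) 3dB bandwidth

Step 1 — Resonance: ω₀ = 1/√(LC) = 1/√(0.0133·5.04e-08) = 3.862e+04 rad/s.
Step 2 — f₀ = ω₀/(2π) = 6147 Hz.
Step 3 — Parallel Q: Q = R/(ω₀L) = 39.9/(3.862e+04·0.0133) = 0.07767.
Step 4 — Bandwidth: Δω = ω₀/Q = 4.973e+05 rad/s; BW = Δω/(2π) = 7.914e+04 Hz.

(a) f₀ = 6147 Hz  (b) Q = 0.07767  (c) BW = 7.914e+04 Hz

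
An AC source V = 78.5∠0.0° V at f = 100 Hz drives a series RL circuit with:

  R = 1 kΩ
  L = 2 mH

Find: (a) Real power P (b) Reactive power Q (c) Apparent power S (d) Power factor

Step 1 — Angular frequency: ω = 2π·f = 2π·100 = 628.3 rad/s.
Step 2 — Component impedances:
  R: Z = R = 1000 Ω
  L: Z = jωL = j·628.3·0.002 = 0 + j1.257 Ω
Step 3 — Series combination: Z_total = R + L = 1000 + j1.257 Ω = 1000∠0.1° Ω.
Step 4 — Source phasor: V = 78.5∠0.0° V = 78.5 V.
Step 5 — Current: I = V / Z = 0.0785 - j9.865e-05 A = 0.0785∠-0.1° A.
Step 6 — Complex power: S = V·I* = 6.162 + j0.007744 VA.
Step 7 — Real power: P = Re(S) = 6.162 W.
Step 8 — Reactive power: Q = Im(S) = 0.007744 VAR.
Step 9 — Apparent power: |S| = 6.162 VA.
Step 10 — Power factor: PF = P/|S| = 1 (lagging).

(a) P = 6.162 W  (b) Q = 0.007744 VAR  (c) S = 6.162 VA  (d) PF = 1 (lagging)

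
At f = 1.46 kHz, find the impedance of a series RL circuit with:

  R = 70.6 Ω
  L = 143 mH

Step 1 — Angular frequency: ω = 2π·f = 2π·1460 = 9173 rad/s.
Step 2 — Component impedances:
  R: Z = R = 70.6 Ω
  L: Z = jωL = j·9173·0.143 = 0 + j1312 Ω
Step 3 — Series combination: Z_total = R + L = 70.6 + j1312 Ω = 1314∠86.9° Ω.

Z = 70.6 + j1312 Ω = 1314∠86.9° Ω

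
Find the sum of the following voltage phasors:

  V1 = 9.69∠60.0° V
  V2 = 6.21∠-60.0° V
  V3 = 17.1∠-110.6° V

Step 1 — Convert each phasor to rectangular form:
  V1 = 9.69·(cos(60.0°) + j·sin(60.0°)) = 4.845 + j8.392 V
  V2 = 6.21·(cos(-60.0°) + j·sin(-60.0°)) = 3.105 - j5.378 V
  V3 = 17.1·(cos(-110.6°) + j·sin(-110.6°)) = -6.016 - j16.01 V
Step 2 — Sum components: V_total = 1.934 - j12.99 V.
Step 3 — Convert to polar: |V_total| = 13.14 V, ∠V_total = -81.5°.

V_total = 13.14∠-81.5° V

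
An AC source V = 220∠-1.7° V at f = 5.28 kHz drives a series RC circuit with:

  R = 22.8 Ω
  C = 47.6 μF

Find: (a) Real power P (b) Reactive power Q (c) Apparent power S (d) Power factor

Step 1 — Angular frequency: ω = 2π·f = 2π·5280 = 3.318e+04 rad/s.
Step 2 — Component impedances:
  R: Z = R = 22.8 Ω
  C: Z = 1/(jωC) = -j/(ω·C) = 0 - j0.6333 Ω
Step 3 — Series combination: Z_total = R + C = 22.8 - j0.6333 Ω = 22.81∠-1.6° Ω.
Step 4 — Source phasor: V = 220∠-1.7° V = 219.9 - j6.527 V.
Step 5 — Current: I = V / Z = 9.645 - j0.01836 A = 9.645∠-0.1° A.
Step 6 — Complex power: S = V·I* = 2121 - j58.91 VA.
Step 7 — Real power: P = Re(S) = 2121 W.
Step 8 — Reactive power: Q = Im(S) = -58.91 VAR.
Step 9 — Apparent power: |S| = 2122 VA.
Step 10 — Power factor: PF = P/|S| = 0.9996 (leading).

(a) P = 2121 W  (b) Q = -58.91 VAR  (c) S = 2122 VA  (d) PF = 0.9996 (leading)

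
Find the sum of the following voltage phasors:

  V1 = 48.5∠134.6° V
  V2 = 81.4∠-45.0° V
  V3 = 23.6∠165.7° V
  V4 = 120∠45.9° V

Step 1 — Convert each phasor to rectangular form:
  V1 = 48.5·(cos(134.6°) + j·sin(134.6°)) = -34.05 + j34.53 V
  V2 = 81.4·(cos(-45.0°) + j·sin(-45.0°)) = 57.56 - j57.56 V
  V3 = 23.6·(cos(165.7°) + j·sin(165.7°)) = -22.87 + j5.829 V
  V4 = 120·(cos(45.9°) + j·sin(45.9°)) = 83.51 + j86.18 V
Step 2 — Sum components: V_total = 84.14 + j68.98 V.
Step 3 — Convert to polar: |V_total| = 108.8 V, ∠V_total = 39.3°.

V_total = 108.8∠39.3° V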